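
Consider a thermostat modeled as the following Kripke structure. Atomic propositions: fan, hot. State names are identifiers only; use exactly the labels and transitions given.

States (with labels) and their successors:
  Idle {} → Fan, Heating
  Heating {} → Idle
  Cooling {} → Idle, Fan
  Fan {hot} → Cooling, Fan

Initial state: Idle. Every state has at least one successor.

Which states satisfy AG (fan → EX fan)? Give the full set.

States satisfying fan → EX fan: {Idle, Heating, Cooling, Fan}.
States satisfying AG (fan → EX fan): {Idle, Heating, Cooling, Fan}.

{Idle, Heating, Cooling, Fan}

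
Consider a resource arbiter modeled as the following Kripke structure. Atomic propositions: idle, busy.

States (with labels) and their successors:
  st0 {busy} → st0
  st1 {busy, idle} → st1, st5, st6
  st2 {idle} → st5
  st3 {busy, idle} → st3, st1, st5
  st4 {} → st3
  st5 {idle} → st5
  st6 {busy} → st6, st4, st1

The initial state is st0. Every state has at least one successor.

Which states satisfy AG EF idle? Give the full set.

{st1, st2, st3, st4, st5, st6}

States satisfying EF idle: {st1, st2, st3, st4, st5, st6}.
States satisfying AG EF idle: {st1, st2, st3, st4, st5, st6}.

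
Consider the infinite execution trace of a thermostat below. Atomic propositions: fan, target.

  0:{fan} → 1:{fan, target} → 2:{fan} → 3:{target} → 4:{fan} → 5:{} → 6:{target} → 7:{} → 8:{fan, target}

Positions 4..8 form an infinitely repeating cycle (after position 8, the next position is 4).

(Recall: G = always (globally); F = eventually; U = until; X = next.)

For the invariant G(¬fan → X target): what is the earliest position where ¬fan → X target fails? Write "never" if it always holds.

3

Check ¬fan → X target at each position in order: 0 ✓, 1 ✓, 2 ✓.
At position 3 the labels are {target} and the next position 4 has {fan}, so ¬fan → X target is false there. This is the first violation.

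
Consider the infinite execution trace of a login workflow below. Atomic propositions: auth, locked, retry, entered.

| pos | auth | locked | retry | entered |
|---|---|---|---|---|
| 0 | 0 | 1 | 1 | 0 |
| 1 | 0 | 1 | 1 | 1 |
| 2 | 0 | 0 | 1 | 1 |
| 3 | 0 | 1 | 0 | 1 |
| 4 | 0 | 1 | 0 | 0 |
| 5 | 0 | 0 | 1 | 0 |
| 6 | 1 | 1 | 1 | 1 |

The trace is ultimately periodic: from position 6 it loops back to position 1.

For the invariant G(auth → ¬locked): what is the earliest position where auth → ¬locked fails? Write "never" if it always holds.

6

Check auth → ¬locked at each position in order: 0 ✓, 1 ✓, 2 ✓, 3 ✓, 4 ✓, 5 ✓.
At position 6 the labels are {auth, entered, locked, retry}, so auth → ¬locked is false there. This is the first violation.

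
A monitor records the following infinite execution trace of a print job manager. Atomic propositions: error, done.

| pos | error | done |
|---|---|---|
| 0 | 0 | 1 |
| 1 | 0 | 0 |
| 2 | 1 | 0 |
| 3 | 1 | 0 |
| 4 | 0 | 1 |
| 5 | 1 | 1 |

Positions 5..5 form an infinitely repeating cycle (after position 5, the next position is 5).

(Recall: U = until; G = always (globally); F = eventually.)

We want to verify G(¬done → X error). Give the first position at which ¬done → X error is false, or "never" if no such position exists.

Check ¬done → X error at each position in order: 0 ✓, 1 ✓, 2 ✓.
At position 3 the labels are {error} and the next position 4 has {done}, so ¬done → X error is false there. This is the first violation.

3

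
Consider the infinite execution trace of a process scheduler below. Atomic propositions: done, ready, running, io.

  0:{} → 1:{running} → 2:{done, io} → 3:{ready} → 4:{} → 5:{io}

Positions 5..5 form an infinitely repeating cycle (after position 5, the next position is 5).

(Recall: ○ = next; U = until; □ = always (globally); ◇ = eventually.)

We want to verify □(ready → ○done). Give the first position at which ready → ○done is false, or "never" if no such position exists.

Check ready → ○done at each position in order: 0 ✓, 1 ✓, 2 ✓.
At position 3 the labels are {ready} and the next position 4 has {}, so ready → ○done is false there. This is the first violation.

3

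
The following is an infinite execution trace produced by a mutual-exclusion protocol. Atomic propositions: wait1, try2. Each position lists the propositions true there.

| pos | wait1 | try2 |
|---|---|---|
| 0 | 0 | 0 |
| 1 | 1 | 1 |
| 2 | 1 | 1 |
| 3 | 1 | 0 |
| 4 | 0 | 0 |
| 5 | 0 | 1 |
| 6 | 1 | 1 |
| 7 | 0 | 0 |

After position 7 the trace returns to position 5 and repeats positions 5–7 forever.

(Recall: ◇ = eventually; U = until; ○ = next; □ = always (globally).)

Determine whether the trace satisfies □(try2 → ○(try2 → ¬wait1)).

try2 → ○(try2 → ¬wait1) must hold at every position from 0 onward. It fails at position 1, so □(try2 → ○(try2 → ¬wait1)) is false.
Positions where try2 holds: 1, 2, 5, 6.
Check ○(try2 → ¬wait1) at each: 1→fails, 2→ok, 5→fails, 6→ok.

Does not hold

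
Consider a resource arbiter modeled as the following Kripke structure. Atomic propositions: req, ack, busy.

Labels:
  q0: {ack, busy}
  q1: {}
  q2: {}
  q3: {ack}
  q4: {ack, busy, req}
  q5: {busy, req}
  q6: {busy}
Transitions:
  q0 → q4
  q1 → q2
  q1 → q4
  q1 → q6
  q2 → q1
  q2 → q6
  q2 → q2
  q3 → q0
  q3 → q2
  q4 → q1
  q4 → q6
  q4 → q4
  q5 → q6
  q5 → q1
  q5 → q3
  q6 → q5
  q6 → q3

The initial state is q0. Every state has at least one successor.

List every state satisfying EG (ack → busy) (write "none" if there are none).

{q0, q1, q2, q4, q5, q6}

States satisfying ack → busy: {q0, q1, q2, q4, q5, q6}.
States satisfying EG (ack → busy): {q0, q1, q2, q4, q5, q6}.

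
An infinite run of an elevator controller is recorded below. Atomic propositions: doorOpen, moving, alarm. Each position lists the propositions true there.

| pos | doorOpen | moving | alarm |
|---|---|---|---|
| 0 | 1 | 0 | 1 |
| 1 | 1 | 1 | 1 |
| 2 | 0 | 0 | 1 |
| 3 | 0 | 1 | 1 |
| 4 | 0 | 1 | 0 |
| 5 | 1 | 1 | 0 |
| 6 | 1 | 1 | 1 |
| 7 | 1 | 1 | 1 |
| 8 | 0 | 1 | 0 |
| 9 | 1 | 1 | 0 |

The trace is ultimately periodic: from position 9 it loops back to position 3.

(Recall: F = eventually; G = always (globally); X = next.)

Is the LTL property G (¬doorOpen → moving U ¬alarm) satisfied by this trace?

¬doorOpen → moving U ¬alarm must hold at every position from 0 onward. It fails at position 2, so G (¬doorOpen → moving U ¬alarm) is false.
Positions where ¬doorOpen holds: 2, 3, 4, 8.
Check moving U ¬alarm at each: 2→fails, 3→ok, 4→ok, 8→ok.

Does not hold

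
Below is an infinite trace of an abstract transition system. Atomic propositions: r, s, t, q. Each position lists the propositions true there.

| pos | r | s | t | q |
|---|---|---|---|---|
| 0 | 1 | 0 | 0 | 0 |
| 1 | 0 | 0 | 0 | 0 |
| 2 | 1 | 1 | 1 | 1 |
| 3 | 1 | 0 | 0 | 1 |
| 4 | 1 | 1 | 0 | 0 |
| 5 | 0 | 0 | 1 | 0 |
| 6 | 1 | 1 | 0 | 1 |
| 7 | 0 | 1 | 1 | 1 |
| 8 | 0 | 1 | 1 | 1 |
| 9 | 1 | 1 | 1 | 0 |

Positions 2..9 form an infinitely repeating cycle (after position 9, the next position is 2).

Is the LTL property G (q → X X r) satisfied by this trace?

Does not hold

q → X X r must hold at every position from 0 onward. It fails at position 3, so G (q → X X r) is false.
Positions where q holds: 2, 3, 6, 7, 8.
Check X X r at each: 2→ok, 3→fails, 6→fails, 7→ok, 8→ok.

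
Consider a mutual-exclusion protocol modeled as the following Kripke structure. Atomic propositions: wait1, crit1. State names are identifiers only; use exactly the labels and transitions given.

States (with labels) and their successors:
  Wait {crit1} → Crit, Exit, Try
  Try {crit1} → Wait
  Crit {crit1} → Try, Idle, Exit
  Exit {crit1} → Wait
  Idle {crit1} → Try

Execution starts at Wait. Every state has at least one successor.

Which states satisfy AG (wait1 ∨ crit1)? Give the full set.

{Wait, Try, Crit, Exit, Idle}

States satisfying wait1 ∨ crit1: {Wait, Try, Crit, Exit, Idle}.
States satisfying AG (wait1 ∨ crit1): {Wait, Try, Crit, Exit, Idle}.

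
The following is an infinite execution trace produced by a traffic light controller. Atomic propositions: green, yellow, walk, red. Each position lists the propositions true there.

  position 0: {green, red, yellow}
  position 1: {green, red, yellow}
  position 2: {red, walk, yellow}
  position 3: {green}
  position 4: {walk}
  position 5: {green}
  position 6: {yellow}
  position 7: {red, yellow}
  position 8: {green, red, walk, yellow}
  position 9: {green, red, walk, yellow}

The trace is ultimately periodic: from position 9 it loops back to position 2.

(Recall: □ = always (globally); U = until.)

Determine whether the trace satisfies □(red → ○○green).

red → ○○green must hold at every position from 0 onward. It fails at position 0, so □(red → ○○green) is false.
Positions where red holds: 0, 1, 2, 7, 8, 9.
Check ○○green at each: 0→fails, 1→ok, 2→fails, 7→ok, 8→fails, 9→ok.

Does not hold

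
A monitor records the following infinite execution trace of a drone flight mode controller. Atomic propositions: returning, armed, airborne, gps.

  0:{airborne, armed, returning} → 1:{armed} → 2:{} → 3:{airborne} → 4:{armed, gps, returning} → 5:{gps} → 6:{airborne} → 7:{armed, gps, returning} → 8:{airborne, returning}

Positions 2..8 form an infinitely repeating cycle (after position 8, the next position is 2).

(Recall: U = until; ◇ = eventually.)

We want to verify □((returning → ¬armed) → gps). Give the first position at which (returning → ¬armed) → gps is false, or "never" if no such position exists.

Check (returning → ¬armed) → gps at each position in order: 0 ✓.
At position 1 the labels are {armed}, so (returning → ¬armed) → gps is false there. This is the first violation.

1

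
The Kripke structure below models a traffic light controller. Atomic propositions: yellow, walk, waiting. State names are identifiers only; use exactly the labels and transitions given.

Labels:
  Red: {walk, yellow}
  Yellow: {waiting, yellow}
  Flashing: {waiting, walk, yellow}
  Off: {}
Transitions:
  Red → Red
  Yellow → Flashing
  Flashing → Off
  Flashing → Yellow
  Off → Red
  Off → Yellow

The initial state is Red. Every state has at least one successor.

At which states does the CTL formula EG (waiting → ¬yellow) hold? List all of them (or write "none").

States satisfying waiting → ¬yellow: {Red, Off}.
States satisfying EG (waiting → ¬yellow): {Red, Off}.

{Red, Off}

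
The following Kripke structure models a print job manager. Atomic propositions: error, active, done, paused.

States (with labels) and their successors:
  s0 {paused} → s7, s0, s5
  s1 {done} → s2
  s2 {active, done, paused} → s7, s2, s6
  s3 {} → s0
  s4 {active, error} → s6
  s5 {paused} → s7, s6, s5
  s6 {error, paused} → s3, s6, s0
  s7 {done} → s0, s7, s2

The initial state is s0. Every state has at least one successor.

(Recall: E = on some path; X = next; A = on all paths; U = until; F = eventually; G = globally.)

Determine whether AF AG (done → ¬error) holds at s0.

States satisfying AG (done → ¬error): {s0, s1, s2, s3, s4, s5, s6, s7}.
States satisfying AF AG (done → ¬error): {s0, s1, s2, s3, s4, s5, s6, s7}.
s0 ∈ Sat(AF AG (done → ¬error)).

Yes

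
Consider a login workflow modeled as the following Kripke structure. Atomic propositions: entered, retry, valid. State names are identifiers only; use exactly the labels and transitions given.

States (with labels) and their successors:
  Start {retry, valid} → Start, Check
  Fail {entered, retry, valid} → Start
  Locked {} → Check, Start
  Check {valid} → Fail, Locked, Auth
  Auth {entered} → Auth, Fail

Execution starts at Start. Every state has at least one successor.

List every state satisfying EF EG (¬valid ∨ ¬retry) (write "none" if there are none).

{Start, Fail, Locked, Check, Auth}

States satisfying EG (¬valid ∨ ¬retry): {Locked, Check, Auth}.
States satisfying EF EG (¬valid ∨ ¬retry): {Start, Fail, Locked, Check, Auth}.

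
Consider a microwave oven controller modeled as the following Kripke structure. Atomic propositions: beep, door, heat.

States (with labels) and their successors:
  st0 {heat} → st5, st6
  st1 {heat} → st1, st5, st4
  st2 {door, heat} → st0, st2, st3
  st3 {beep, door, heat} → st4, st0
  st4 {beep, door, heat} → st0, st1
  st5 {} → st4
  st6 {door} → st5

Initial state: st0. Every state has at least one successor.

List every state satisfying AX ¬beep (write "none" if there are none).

{st0, st4, st6}

States satisfying ¬beep: {st0, st1, st2, st5, st6}.
States satisfying AX ¬beep: {st0, st4, st6}.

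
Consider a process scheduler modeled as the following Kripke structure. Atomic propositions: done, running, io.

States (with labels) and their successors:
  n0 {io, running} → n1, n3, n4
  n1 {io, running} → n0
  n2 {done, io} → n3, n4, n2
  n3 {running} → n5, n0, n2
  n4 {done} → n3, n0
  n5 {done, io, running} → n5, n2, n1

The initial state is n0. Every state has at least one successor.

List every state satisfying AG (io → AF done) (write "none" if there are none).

States satisfying io → AF done: {n2, n3, n4, n5}.
States satisfying AG (io → AF done): ∅.

none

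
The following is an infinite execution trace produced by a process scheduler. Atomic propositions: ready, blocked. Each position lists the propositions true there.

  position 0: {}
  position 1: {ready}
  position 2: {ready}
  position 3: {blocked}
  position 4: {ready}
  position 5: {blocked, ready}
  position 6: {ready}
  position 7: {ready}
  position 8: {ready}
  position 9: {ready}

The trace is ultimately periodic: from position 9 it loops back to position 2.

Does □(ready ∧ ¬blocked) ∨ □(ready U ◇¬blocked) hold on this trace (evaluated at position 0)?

ready ∧ ¬blocked must hold at every position from 0 onward. It fails at position 0, so □(ready ∧ ¬blocked) is false.
ready U ◇¬blocked holds at every position 0..9, and those are all positions ever visited, so □(ready U ◇¬blocked) holds.
At position 0: □(ready ∧ ¬blocked) is false; □(ready U ◇¬blocked) is true; so □(ready ∧ ¬blocked) ∨ □(ready U ◇¬blocked) is true.

Holds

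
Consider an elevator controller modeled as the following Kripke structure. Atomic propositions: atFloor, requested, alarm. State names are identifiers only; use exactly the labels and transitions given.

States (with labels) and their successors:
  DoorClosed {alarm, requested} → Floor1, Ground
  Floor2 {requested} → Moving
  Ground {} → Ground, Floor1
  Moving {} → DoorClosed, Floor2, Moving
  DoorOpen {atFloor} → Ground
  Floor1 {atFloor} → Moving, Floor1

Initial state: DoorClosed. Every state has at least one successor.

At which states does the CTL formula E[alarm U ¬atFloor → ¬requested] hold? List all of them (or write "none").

{DoorClosed, Ground, Moving, DoorOpen, Floor1}

States satisfying alarm: {DoorClosed}.
States satisfying ¬atFloor → ¬requested: {Ground, Moving, DoorOpen, Floor1}.
States satisfying E[alarm U ¬atFloor → ¬requested]: {DoorClosed, Ground, Moving, DoorOpen, Floor1}.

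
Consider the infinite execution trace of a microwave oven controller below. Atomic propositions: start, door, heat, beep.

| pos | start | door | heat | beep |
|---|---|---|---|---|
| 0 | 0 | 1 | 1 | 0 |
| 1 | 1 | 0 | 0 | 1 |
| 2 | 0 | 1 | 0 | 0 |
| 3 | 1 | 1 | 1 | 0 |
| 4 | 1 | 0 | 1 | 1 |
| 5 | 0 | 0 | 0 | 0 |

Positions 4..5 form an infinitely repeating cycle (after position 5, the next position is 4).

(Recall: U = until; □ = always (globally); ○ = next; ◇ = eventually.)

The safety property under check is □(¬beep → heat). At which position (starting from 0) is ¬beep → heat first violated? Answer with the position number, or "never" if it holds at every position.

2

Check ¬beep → heat at each position in order: 0 ✓, 1 ✓.
At position 2 the labels are {door}, so ¬beep → heat is false there. This is the first violation.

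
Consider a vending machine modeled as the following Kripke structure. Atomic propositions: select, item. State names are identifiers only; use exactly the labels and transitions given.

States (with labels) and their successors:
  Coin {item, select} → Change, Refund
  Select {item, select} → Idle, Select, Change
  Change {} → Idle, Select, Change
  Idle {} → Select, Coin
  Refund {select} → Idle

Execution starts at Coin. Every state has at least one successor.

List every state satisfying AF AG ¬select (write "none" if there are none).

none

States satisfying AG ¬select: ∅.
States satisfying AF AG ¬select: ∅.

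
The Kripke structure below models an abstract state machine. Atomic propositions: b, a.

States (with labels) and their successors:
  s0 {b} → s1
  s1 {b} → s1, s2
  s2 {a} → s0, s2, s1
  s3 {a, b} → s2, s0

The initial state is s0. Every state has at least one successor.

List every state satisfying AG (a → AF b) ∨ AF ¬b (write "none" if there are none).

States satisfying a → AF b: {s0, s1, s3}.
States satisfying AG (a → AF b): ∅.
States satisfying ¬b: {s2}.
States satisfying AF ¬b: {s2}.
States satisfying AG (a → AF b) ∨ AF ¬b: {s2}.

{s2}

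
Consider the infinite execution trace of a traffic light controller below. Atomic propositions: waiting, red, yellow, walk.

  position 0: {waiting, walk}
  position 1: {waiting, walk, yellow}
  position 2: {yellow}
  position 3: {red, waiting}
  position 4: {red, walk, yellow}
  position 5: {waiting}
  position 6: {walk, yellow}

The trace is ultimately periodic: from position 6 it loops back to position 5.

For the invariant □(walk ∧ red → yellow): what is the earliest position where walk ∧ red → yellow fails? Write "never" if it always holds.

never

walk ∧ red → yellow holds at every position 0..6, and those are all the positions the trace ever visits, so the invariant □(walk ∧ red → yellow) is never violated.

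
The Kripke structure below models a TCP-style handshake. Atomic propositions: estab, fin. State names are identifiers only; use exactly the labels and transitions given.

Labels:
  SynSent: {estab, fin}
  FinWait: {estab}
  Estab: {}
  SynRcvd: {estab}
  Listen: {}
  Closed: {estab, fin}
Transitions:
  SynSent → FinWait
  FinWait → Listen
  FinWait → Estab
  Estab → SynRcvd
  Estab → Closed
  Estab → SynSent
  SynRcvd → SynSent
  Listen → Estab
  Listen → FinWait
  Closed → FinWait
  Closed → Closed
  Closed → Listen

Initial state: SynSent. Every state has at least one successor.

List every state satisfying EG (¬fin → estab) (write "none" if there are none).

{Closed}

States satisfying ¬fin → estab: {SynSent, FinWait, SynRcvd, Closed}.
States satisfying EG (¬fin → estab): {Closed}.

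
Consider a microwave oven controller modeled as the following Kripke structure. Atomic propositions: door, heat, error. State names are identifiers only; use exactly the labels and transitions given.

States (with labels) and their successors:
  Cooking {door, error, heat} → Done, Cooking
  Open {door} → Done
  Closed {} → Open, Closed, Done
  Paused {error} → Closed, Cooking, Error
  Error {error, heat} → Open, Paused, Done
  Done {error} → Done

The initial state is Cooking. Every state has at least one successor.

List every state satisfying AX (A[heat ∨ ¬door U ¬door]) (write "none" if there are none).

{Open, Done}

States satisfying A[heat ∨ ¬door U ¬door]: {Closed, Paused, Error, Done}.
States satisfying AX (A[heat ∨ ¬door U ¬door]): {Open, Done}.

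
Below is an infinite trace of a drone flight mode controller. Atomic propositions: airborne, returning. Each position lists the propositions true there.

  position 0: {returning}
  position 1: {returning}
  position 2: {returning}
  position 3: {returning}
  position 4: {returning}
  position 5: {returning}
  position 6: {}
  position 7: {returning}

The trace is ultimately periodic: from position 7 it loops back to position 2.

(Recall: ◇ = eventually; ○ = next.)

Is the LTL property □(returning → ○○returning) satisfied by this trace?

returning → ○○returning must hold at every position from 0 onward. It fails at position 4, so □(returning → ○○returning) is false.
Positions where returning holds: 0, 1, 2, 3, 4, 5, 7.
Check ○○returning at each: 0→ok, 1→ok, 2→ok, 3→ok, 4→fails, 5→ok, 7→ok.

Does not hold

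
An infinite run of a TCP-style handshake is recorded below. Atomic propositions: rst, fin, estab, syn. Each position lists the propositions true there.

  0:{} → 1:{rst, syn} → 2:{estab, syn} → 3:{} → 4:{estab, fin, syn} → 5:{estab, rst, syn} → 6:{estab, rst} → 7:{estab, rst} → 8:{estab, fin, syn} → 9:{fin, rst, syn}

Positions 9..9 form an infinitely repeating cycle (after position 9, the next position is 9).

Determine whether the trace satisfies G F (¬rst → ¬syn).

F (¬rst → ¬syn) holds at every position 0..9, and those are all positions ever visited, so G F (¬rst → ¬syn) holds.

Satisfied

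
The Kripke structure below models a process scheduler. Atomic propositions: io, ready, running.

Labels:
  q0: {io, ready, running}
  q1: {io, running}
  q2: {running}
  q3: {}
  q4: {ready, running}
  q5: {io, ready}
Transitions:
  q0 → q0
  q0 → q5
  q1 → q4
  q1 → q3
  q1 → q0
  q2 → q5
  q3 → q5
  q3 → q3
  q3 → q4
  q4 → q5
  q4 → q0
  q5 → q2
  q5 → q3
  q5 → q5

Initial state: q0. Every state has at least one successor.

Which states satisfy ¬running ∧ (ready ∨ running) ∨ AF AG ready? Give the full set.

States satisfying ¬running: {q3, q5}.
States satisfying ready ∨ running: {q0, q1, q2, q4, q5}.
States satisfying ¬running ∧ (ready ∨ running): {q5}.
States satisfying AG ready: ∅.
States satisfying AF AG ready: ∅.
States satisfying ¬running ∧ (ready ∨ running) ∨ AF AG ready: {q5}.

{q5}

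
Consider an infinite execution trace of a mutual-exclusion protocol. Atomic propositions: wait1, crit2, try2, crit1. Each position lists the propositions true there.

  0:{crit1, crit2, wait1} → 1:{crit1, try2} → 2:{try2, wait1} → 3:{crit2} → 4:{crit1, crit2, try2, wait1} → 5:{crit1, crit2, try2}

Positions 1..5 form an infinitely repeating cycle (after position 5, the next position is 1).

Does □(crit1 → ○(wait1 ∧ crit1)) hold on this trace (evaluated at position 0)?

No

crit1 → ○(wait1 ∧ crit1) must hold at every position from 0 onward. It fails at position 0, so □(crit1 → ○(wait1 ∧ crit1)) is false.
Positions where crit1 holds: 0, 1, 4, 5.
Check ○(wait1 ∧ crit1) at each: 0→fails, 1→fails, 4→fails, 5→fails.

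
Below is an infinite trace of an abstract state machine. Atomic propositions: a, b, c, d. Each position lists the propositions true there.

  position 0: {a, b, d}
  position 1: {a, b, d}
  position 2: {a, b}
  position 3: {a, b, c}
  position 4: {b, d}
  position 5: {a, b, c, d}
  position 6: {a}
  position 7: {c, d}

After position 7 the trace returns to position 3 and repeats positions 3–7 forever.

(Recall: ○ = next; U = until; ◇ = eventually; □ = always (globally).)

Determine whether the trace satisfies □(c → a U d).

c → a U d holds at every position 0..7, and those are all positions ever visited, so □(c → a U d) holds.
Positions where c holds: 3, 5, 7.
Check a U d at each: 3→ok, 5→ok, 7→ok.

Yes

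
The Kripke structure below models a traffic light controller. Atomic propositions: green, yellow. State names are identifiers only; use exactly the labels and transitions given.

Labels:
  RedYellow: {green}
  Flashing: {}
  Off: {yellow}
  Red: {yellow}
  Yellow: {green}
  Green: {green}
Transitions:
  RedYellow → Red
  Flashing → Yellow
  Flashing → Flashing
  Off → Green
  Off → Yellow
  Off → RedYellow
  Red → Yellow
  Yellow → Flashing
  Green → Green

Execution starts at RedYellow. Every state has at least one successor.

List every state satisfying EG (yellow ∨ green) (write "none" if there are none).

States satisfying yellow ∨ green: {RedYellow, Off, Red, Yellow, Green}.
States satisfying EG (yellow ∨ green): {Off, Green}.

{Off, Green}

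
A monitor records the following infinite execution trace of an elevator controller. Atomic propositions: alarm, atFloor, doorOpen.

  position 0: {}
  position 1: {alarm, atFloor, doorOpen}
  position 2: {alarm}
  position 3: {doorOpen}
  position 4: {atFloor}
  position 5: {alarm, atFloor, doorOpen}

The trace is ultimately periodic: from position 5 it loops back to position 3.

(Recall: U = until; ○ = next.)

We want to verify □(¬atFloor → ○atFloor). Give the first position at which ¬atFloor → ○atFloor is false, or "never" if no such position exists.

Check ¬atFloor → ○atFloor at each position in order: 0 ✓, 1 ✓.
At position 2 the labels are {alarm} and the next position 3 has {doorOpen}, so ¬atFloor → ○atFloor is false there. This is the first violation.

2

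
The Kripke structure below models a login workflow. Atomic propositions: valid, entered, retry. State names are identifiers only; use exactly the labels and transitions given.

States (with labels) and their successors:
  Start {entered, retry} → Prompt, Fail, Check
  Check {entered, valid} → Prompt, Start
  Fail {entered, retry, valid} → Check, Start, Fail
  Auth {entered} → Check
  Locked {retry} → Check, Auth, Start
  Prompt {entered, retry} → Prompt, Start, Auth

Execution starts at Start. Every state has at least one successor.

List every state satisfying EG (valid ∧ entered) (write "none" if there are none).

{Fail}

States satisfying valid ∧ entered: {Check, Fail}.
States satisfying EG (valid ∧ entered): {Fail}.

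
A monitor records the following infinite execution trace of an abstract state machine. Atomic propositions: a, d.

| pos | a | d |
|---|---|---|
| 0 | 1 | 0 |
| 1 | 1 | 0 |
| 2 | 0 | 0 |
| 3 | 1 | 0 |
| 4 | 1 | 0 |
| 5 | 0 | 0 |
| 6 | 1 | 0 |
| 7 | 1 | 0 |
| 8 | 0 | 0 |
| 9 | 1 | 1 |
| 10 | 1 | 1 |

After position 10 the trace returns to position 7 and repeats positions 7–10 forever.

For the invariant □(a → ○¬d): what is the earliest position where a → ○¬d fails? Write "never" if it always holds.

Check a → ○¬d at each position in order: 0 ✓, 1 ✓, 2 ✓, 3 ✓, 4 ✓, 5 ✓, 6 ✓, 7 ✓, 8 ✓.
At position 9 the labels are {a, d} and the next position 10 has {a, d}, so a → ○¬d is false there. This is the first violation.

9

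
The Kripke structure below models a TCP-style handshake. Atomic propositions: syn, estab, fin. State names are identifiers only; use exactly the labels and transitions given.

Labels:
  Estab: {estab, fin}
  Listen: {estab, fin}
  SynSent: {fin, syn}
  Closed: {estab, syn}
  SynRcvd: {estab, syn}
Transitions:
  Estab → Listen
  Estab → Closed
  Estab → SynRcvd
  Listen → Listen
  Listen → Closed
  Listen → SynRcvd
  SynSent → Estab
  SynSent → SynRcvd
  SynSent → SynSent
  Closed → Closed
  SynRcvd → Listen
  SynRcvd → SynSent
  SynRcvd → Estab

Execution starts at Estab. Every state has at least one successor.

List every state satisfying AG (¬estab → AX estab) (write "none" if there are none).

{Closed}

States satisfying ¬estab → AX estab: {Estab, Listen, Closed, SynRcvd}.
States satisfying AG (¬estab → AX estab): {Closed}.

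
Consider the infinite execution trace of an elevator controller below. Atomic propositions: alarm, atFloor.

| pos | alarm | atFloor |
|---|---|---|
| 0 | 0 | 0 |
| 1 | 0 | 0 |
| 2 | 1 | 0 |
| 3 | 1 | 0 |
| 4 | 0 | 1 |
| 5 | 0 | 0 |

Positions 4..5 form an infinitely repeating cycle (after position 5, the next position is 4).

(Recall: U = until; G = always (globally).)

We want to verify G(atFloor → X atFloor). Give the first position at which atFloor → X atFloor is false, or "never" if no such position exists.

Check atFloor → X atFloor at each position in order: 0 ✓, 1 ✓, 2 ✓, 3 ✓.
At position 4 the labels are {atFloor} and the next position 5 has {}, so atFloor → X atFloor is false there. This is the first violation.

4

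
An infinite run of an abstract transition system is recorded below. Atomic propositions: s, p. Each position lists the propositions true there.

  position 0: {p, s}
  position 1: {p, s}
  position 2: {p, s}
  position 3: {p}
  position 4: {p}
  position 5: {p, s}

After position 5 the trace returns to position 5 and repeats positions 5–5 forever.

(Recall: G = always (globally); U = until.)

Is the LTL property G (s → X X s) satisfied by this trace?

s → X X s must hold at every position from 0 onward. It fails at position 1, so G (s → X X s) is false.
Positions where s holds: 0, 1, 2, 5.
Check X X s at each: 0→ok, 1→fails, 2→fails, 5→ok.

No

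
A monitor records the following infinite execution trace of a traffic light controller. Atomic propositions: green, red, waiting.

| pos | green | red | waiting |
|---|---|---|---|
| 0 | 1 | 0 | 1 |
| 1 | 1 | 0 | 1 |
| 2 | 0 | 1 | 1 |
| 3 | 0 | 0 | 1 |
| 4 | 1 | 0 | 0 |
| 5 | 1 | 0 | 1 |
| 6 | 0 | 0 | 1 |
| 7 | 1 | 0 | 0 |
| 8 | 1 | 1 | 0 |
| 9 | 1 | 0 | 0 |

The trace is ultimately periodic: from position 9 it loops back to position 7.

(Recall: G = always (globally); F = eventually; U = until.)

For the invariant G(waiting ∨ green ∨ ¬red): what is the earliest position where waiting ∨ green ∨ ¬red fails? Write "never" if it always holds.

waiting ∨ green ∨ ¬red holds at every position 0..9, and those are all the positions the trace ever visits, so the invariant G(waiting ∨ green ∨ ¬red) is never violated.

never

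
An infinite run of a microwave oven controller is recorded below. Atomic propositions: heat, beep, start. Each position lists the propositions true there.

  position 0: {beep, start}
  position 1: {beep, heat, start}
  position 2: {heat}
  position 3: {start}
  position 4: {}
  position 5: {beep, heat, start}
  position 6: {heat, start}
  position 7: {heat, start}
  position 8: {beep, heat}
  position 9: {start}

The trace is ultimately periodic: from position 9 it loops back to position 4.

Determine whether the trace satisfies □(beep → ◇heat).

Satisfied

beep → ◇heat holds at every position 0..9, and those are all positions ever visited, so □(beep → ◇heat) holds.
Positions where beep holds: 0, 1, 5, 8.
Check ◇heat at each: 0→ok, 1→ok, 5→ok, 8→ok.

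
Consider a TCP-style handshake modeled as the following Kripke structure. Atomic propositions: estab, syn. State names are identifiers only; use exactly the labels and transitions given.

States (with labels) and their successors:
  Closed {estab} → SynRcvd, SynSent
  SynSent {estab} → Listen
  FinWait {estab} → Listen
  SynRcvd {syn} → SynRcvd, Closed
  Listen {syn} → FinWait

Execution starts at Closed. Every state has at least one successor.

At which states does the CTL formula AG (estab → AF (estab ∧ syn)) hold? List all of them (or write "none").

none

States satisfying estab → AF (estab ∧ syn): {SynRcvd, Listen}.
States satisfying AG (estab → AF (estab ∧ syn)): ∅.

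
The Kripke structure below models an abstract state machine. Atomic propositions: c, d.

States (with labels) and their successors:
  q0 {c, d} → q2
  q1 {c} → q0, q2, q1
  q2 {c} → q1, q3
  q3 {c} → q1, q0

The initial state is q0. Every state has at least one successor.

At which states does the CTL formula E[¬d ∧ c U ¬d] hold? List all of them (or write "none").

States satisfying ¬d ∧ c: {q1, q2, q3}.
States satisfying ¬d: {q1, q2, q3}.
States satisfying E[¬d ∧ c U ¬d]: {q1, q2, q3}.

{q1, q2, q3}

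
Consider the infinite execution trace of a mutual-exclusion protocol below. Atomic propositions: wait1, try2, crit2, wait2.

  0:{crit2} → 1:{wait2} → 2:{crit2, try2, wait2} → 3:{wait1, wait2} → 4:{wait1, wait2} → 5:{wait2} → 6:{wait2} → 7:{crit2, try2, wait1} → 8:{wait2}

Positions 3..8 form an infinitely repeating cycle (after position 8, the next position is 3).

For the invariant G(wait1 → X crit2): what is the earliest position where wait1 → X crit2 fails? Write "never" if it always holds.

Check wait1 → X crit2 at each position in order: 0 ✓, 1 ✓, 2 ✓.
At position 3 the labels are {wait1, wait2} and the next position 4 has {wait1, wait2}, so wait1 → X crit2 is false there. This is the first violation.

3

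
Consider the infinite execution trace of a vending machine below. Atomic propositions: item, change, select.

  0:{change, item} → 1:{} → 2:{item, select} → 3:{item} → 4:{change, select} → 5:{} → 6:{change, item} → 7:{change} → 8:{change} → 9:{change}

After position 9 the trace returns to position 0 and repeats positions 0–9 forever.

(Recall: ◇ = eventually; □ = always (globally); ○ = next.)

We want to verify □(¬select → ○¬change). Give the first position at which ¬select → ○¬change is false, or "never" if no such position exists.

3

Check ¬select → ○¬change at each position in order: 0 ✓, 1 ✓, 2 ✓.
At position 3 the labels are {item} and the next position 4 has {change, select}, so ¬select → ○¬change is false there. This is the first violation.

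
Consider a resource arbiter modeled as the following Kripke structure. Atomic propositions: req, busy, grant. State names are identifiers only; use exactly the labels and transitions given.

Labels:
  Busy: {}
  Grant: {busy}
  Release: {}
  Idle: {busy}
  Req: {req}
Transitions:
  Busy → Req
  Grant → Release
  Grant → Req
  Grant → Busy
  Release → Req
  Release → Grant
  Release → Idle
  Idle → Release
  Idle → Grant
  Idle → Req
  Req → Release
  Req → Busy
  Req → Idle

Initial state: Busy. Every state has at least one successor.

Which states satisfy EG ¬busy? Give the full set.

{Busy, Release, Req}

States satisfying ¬busy: {Busy, Release, Req}.
States satisfying EG ¬busy: {Busy, Release, Req}.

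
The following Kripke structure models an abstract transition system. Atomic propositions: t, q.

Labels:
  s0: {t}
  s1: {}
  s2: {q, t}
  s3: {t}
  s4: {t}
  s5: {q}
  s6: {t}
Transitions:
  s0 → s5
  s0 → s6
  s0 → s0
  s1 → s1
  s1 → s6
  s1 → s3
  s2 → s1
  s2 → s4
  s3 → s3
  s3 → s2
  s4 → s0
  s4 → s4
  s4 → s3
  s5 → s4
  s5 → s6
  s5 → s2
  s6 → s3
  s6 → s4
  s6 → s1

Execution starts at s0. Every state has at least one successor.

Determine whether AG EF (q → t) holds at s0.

States satisfying EF (q → t): {s0, s1, s2, s3, s4, s5, s6}.
States satisfying AG EF (q → t): {s0, s1, s2, s3, s4, s5, s6}.
Every state reachable from s0 satisfies EF (q → t).
s0 ∈ Sat(AG EF (q → t)).

Holds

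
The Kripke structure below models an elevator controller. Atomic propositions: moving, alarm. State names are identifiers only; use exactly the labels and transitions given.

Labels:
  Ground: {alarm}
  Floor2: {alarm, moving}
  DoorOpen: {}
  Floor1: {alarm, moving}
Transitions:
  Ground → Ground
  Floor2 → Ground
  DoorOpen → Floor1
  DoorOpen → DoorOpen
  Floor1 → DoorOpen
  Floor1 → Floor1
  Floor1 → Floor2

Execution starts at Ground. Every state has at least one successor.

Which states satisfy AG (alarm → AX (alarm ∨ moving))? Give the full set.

States satisfying alarm → AX (alarm ∨ moving): {Ground, Floor2, DoorOpen}.
States satisfying AG (alarm → AX (alarm ∨ moving)): {Ground, Floor2}.

{Ground, Floor2}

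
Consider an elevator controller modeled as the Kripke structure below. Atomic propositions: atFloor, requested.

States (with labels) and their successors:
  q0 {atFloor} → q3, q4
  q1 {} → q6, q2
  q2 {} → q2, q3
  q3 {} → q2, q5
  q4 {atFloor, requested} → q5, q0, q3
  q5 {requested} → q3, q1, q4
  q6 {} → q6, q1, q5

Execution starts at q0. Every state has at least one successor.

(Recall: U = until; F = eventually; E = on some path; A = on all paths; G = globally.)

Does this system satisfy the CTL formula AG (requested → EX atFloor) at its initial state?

Yes

States satisfying requested → EX atFloor: {q0, q1, q2, q3, q4, q5, q6}.
States satisfying AG (requested → EX atFloor): {q0, q1, q2, q3, q4, q5, q6}.
Every state reachable from q0 satisfies requested → EX atFloor.
q0 ∈ Sat(AG (requested → EX atFloor)).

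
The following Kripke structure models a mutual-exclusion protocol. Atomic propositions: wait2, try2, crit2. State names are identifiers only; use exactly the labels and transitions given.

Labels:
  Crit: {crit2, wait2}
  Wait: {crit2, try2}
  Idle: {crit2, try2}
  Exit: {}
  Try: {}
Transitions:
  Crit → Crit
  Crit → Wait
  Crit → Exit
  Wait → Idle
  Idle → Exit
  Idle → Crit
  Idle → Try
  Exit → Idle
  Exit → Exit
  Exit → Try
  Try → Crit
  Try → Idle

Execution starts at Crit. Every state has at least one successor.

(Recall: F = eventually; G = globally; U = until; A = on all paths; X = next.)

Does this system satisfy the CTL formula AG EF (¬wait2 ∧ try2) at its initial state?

Yes

States satisfying EF (¬wait2 ∧ try2): {Crit, Wait, Idle, Exit, Try}.
States satisfying AG EF (¬wait2 ∧ try2): {Crit, Wait, Idle, Exit, Try}.
Every state reachable from Crit satisfies EF (¬wait2 ∧ try2).
Crit ∈ Sat(AG EF (¬wait2 ∧ try2)).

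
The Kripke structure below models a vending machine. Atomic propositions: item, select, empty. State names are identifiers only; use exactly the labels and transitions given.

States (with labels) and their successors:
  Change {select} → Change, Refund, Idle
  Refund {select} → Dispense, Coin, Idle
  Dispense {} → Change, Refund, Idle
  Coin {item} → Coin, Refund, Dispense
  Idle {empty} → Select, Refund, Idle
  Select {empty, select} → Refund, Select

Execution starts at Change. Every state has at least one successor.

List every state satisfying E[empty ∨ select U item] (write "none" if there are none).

States satisfying empty ∨ select: {Change, Refund, Idle, Select}.
States satisfying item: {Coin}.
States satisfying E[empty ∨ select U item]: {Change, Refund, Coin, Idle, Select}.

{Change, Refund, Coin, Idle, Select}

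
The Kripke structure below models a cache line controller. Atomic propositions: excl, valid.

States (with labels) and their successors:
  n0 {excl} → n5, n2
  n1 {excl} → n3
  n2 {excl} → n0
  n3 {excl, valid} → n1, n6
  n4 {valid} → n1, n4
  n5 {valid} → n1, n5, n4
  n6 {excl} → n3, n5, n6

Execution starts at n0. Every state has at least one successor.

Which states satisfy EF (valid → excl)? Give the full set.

{n0, n1, n2, n3, n4, n5, n6}

States satisfying valid → excl: {n0, n1, n2, n3, n6}.
States satisfying EF (valid → excl): {n0, n1, n2, n3, n4, n5, n6}.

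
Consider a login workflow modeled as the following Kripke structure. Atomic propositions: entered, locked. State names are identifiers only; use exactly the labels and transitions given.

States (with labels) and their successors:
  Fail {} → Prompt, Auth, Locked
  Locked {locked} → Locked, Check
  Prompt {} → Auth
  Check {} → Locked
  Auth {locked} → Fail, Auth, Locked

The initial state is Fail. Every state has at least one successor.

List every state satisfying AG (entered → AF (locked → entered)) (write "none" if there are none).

{Fail, Locked, Prompt, Check, Auth}

States satisfying entered → AF (locked → entered): {Fail, Locked, Prompt, Check, Auth}.
States satisfying AG (entered → AF (locked → entered)): {Fail, Locked, Prompt, Check, Auth}.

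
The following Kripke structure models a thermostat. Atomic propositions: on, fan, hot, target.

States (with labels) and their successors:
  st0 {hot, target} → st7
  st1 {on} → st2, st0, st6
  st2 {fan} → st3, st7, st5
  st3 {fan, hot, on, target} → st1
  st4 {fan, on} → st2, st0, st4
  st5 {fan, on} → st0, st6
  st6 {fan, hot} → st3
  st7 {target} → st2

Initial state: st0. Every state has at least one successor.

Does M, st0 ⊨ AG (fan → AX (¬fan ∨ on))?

Does not hold

States satisfying fan → AX (¬fan ∨ on): {st0, st1, st2, st3, st6, st7}.
States satisfying AG (fan → AX (¬fan ∨ on)): ∅.
st5 is reachable from st0 and violates fan → AX (¬fan ∨ on), so AG fails at st0.
st0 ∉ Sat(AG (fan → AX (¬fan ∨ on))).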